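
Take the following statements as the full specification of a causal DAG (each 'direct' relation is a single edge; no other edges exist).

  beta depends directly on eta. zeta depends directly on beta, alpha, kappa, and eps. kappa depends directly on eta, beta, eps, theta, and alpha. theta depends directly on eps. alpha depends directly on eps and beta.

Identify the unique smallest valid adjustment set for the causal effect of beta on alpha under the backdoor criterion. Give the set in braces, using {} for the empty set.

Variables eligible for adjustment (non-descendants of beta, excluding beta and alpha): {eps, eta, theta}.
Backdoor paths from beta to alpha:
  P1: beta <- eta -> kappa <- eps -> alpha
  P2: beta <- eta -> kappa <- eps -> zeta <- alpha
  P3: beta <- eta -> kappa <- alpha
  P4: beta <- eta -> kappa <- theta <- eps -> alpha
  P5: beta <- eta -> kappa <- theta <- eps -> zeta <- alpha
  P6: beta <- eta -> kappa -> zeta <- eps -> alpha
  P7: beta <- eta -> kappa -> zeta <- alpha
Each backdoor path contains an unconditioned collider, so every path is already blocked with the empty conditioning set:
  P1: blocked at collider kappa (neither it nor any descendant is in the conditioning set).
  P2: blocked at collider kappa (neither it nor any descendant is in the conditioning set).
  P3: blocked at collider kappa (neither it nor any descendant is in the conditioning set).
  P4: blocked at collider kappa (neither it nor any descendant is in the conditioning set).
  P5: blocked at collider kappa (neither it nor any descendant is in the conditioning set).
  P6: blocked at collider zeta (neither it nor any descendant is in the conditioning set).
  P7: blocked at collider zeta (neither it nor any descendant is in the conditioning set).
The empty set is therefore the unique smallest valid set.

{}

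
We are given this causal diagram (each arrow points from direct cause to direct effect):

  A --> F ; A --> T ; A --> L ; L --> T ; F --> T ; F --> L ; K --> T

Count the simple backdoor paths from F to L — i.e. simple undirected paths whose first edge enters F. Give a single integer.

2

A backdoor path from F to L is any simple undirected path whose first edge points into F (i.e. leaves F via a parent).
Parents of F: {A}.
Enumerating:
  P1: F <- A -> L
  P2: F <- A -> T <- L
That exhausts the simple backdoor paths. Count: 2.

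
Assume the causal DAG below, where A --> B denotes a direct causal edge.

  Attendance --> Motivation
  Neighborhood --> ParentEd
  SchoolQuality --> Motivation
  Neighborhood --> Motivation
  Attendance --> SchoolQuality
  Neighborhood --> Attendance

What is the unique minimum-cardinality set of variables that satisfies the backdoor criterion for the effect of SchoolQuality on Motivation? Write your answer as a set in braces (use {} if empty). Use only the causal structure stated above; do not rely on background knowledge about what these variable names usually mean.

Variables eligible for adjustment (non-descendants of SchoolQuality, excluding SchoolQuality and Motivation): {Attendance, Neighborhood, ParentEd}.
Backdoor paths from SchoolQuality to Motivation:
  P1: SchoolQuality <- Attendance <- Neighborhood -> Motivation
  P2: SchoolQuality <- Attendance -> Motivation
The empty set is not sufficient: P1 (SchoolQuality <- Attendance <- Neighborhood -> Motivation) has no collider blocking it and no conditioned non-collider, so it is open.
Try {Attendance}:
  P1: blocked at chain node Attendance ∈ conditioning set.
  P2: blocked at fork node Attendance ∈ conditioning set.
{Attendance} contains no descendant of SchoolQuality and blocks every backdoor path.
No other singleton works — e.g. {Neighborhood} leaves P2 open — so {Attendance} is the unique smallest valid adjustment set.

{Attendance}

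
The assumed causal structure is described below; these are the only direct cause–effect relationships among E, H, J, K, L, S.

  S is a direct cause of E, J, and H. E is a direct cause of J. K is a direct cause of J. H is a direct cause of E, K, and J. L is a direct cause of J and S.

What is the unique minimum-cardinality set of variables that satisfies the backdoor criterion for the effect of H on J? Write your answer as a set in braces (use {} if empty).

Variables eligible for adjustment (non-descendants of H, excluding H and J): {L, S}.
Backdoor paths from H to J:
  P1: H <- S <- L -> J
  P2: H <- S -> E -> J
  P3: H <- S -> J
The empty set is not sufficient: P1 (H <- S <- L -> J) has no collider blocking it and no conditioned non-collider, so it is open.
Try {S}:
  P1: blocked at chain node S ∈ conditioning set.
  P2: blocked at fork node S ∈ conditioning set.
  P3: blocked at fork node S ∈ conditioning set.
{S} contains no descendant of H and blocks every backdoor path.
No other singleton works — e.g. {L} leaves P2 open — so {S} is the unique smallest valid adjustment set.

{S}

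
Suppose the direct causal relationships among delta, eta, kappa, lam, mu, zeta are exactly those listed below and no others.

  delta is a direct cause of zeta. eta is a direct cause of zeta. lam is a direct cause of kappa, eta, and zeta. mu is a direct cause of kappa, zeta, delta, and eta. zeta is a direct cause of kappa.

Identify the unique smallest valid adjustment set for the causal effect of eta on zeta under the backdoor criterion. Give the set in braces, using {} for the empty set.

{lam, mu}

Variables eligible for adjustment (non-descendants of eta, excluding eta and zeta): {delta, lam, mu}.
Backdoor paths from eta to zeta:
  P1: eta <- mu -> delta -> zeta
  P2: eta <- mu -> zeta
  P3: eta <- mu -> kappa <- lam -> zeta
  P4: eta <- mu -> kappa <- zeta
  P5: eta <- lam -> zeta
  P6: eta <- lam -> kappa <- mu -> delta -> zeta
  P7: eta <- lam -> kappa <- mu -> zeta
  P8: eta <- lam -> kappa <- zeta
The empty set is not sufficient: P1 (eta <- mu -> delta -> zeta) has no collider blocking it and no conditioned non-collider, so it is open.
Try {lam, mu}:
  P1: blocked at fork node mu ∈ conditioning set.
  P2: blocked at fork node mu ∈ conditioning set.
  P3: blocked at fork node mu ∈ conditioning set.
  P4: blocked at fork node mu ∈ conditioning set.
  P5: blocked at fork node lam ∈ conditioning set.
  P6: blocked at fork node lam ∈ conditioning set.
  P7: blocked at fork node lam ∈ conditioning set.
  P8: blocked at fork node lam ∈ conditioning set.
{lam, mu} contains no descendant of eta and blocks every backdoor path.
Every element of {lam, mu} is needed (dropping lam leaves P5 open; dropping mu leaves P1 open), so no proper subset is valid.
Among all size-2 subsets of the eligible variables, only {lam, mu} blocks every backdoor path, so it is the unique smallest valid adjustment set.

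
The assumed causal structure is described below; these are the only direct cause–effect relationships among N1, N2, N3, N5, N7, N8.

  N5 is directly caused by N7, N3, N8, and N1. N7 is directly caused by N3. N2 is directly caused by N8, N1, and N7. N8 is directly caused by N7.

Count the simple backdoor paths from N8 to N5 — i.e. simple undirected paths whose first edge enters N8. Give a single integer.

A backdoor path from N8 to N5 is any simple undirected path whose first edge points into N8 (i.e. leaves N8 via a parent).
Parents of N8: {N7}.
Enumerating:
  P1: N8 <- N7 <- N3 -> N5
  P2: N8 <- N7 -> N5
  P3: N8 <- N7 -> N2 <- N1 -> N5
That exhausts the simple backdoor paths. Count: 3.

3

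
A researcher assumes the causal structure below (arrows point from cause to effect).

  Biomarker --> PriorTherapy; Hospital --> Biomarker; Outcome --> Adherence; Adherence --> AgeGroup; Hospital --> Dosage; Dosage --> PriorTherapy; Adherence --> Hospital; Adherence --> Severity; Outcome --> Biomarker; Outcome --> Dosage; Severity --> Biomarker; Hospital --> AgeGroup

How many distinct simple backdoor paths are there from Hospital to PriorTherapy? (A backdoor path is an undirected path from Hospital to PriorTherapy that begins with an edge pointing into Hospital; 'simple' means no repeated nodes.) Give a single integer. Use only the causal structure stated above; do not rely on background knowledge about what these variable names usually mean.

4

A backdoor path from Hospital to PriorTherapy is any simple undirected path whose first edge points into Hospital (i.e. leaves Hospital via a parent).
Parents of Hospital: {Adherence}.
Enumerating:
  P1: Hospital <- Adherence <- Outcome -> Dosage -> PriorTherapy
  P2: Hospital <- Adherence <- Outcome -> Biomarker -> PriorTherapy
  P3: Hospital <- Adherence -> Severity -> Biomarker <- Outcome -> Dosage -> PriorTherapy
  P4: Hospital <- Adherence -> Severity -> Biomarker -> PriorTherapy
That exhausts the simple backdoor paths. Count: 4.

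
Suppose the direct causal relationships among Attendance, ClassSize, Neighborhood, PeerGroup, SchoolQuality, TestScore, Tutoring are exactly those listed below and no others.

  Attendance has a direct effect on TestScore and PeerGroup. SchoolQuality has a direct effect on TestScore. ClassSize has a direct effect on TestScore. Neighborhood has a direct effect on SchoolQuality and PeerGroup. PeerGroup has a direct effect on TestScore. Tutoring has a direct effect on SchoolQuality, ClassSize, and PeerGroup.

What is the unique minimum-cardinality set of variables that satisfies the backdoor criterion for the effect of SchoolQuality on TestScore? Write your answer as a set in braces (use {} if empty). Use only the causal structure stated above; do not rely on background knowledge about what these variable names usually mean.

Variables eligible for adjustment (non-descendants of SchoolQuality, excluding SchoolQuality and TestScore): {Attendance, ClassSize, Neighborhood, PeerGroup, Tutoring}.
Backdoor paths from SchoolQuality to TestScore:
  P1: SchoolQuality <- Tutoring -> ClassSize -> TestScore
  P2: SchoolQuality <- Tutoring -> PeerGroup <- Attendance -> TestScore
  P3: SchoolQuality <- Tutoring -> PeerGroup -> TestScore
  P4: SchoolQuality <- Neighborhood -> PeerGroup <- Tutoring -> ClassSize -> TestScore
  P5: SchoolQuality <- Neighborhood -> PeerGroup <- Attendance -> TestScore
  P6: SchoolQuality <- Neighborhood -> PeerGroup -> TestScore
The empty set is not sufficient: P1 (SchoolQuality <- Tutoring -> ClassSize -> TestScore) has no collider blocking it and no conditioned non-collider, so it is open.
Try {Neighborhood, Tutoring}:
  P1: blocked at fork node Tutoring ∈ conditioning set.
  P2: blocked at fork node Tutoring ∈ conditioning set.
  P3: blocked at fork node Tutoring ∈ conditioning set.
  P4: blocked at fork node Neighborhood ∈ conditioning set.
  P5: blocked at fork node Neighborhood ∈ conditioning set.
  P6: blocked at fork node Neighborhood ∈ conditioning set.
{Neighborhood, Tutoring} contains no descendant of SchoolQuality and blocks every backdoor path.
Every element of {Neighborhood, Tutoring} is needed (dropping Neighborhood leaves P6 open; dropping Tutoring leaves P1 open), so no proper subset is valid.
Among all size-2 subsets of the eligible variables, only {Neighborhood, Tutoring} blocks every backdoor path, so it is the unique smallest valid adjustment set.

{Neighborhood, Tutoring}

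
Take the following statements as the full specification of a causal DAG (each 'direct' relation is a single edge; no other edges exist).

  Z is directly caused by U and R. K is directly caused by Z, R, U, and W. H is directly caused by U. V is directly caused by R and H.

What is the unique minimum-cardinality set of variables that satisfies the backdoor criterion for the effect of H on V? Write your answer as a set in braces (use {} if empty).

Variables eligible for adjustment (non-descendants of H, excluding H and V): {K, R, U, W, Z}.
Backdoor paths from H to V:
  P1: H <- U -> Z <- R -> V
  P2: H <- U -> Z -> K <- R -> V
  P3: H <- U -> K <- R -> V
  P4: H <- U -> K <- Z <- R -> V
Each backdoor path contains an unconditioned collider, so every path is already blocked with the empty conditioning set:
  P1: blocked at collider Z (neither it nor any descendant is in the conditioning set).
  P2: blocked at collider K (neither it nor any descendant is in the conditioning set).
  P3: blocked at collider K (neither it nor any descendant is in the conditioning set).
  P4: blocked at collider K (neither it nor any descendant is in the conditioning set).
The empty set is therefore the unique smallest valid set.

{}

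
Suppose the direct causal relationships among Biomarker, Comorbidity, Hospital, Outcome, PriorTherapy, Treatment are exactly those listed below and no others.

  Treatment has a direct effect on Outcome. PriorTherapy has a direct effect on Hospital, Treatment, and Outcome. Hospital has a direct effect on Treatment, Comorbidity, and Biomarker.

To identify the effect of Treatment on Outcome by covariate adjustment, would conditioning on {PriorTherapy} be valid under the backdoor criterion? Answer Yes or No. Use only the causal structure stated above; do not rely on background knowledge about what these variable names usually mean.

Backdoor paths from Treatment to Outcome (paths whose first edge points into Treatment):
  P1: Treatment <- PriorTherapy -> Outcome
  P2: Treatment <- Hospital <- PriorTherapy -> Outcome
Condition 1 (no descendant of Treatment in the set): holds — descendants of Treatment are {Outcome}; none are in {PriorTherapy}.
Condition 2 (every backdoor path blocked by {PriorTherapy}):
  P1: blocked at fork node PriorTherapy ∈ conditioning set.
  P2: blocked at fork node PriorTherapy ∈ conditioning set.
{PriorTherapy} satisfies the backdoor criterion.

Yes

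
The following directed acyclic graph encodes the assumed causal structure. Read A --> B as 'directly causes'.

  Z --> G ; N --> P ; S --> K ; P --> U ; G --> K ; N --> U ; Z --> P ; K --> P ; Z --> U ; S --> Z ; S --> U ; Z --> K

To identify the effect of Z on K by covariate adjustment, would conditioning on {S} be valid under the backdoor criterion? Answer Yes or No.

Backdoor paths from Z to K (paths whose first edge points into Z):
  P1: Z <- S -> K
  P2: Z <- S -> U <- N -> P <- K
  P3: Z <- S -> U <- P <- K
Condition 1 (no descendant of Z in the set): holds — descendants of Z are {G, K, P, U}; none are in {S}.
Condition 2 (every backdoor path blocked by {S}):
  P1: blocked at fork node S ∈ conditioning set.
  P2: blocked at fork node S ∈ conditioning set.
  P3: blocked at fork node S ∈ conditioning set.
{S} satisfies the backdoor criterion.

Yes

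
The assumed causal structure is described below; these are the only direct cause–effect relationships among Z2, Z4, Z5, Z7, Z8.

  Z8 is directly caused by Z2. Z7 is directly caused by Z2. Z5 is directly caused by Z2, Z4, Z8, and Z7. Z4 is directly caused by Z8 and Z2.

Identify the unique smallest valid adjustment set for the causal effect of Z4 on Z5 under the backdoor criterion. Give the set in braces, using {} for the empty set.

Variables eligible for adjustment (non-descendants of Z4, excluding Z4 and Z5): {Z2, Z7, Z8}.
Backdoor paths from Z4 to Z5:
  P1: Z4 <- Z2 -> Z8 -> Z5
  P2: Z4 <- Z2 -> Z7 -> Z5
  P3: Z4 <- Z2 -> Z5
  P4: Z4 <- Z8 <- Z2 -> Z7 -> Z5
  P5: Z4 <- Z8 <- Z2 -> Z5
  P6: Z4 <- Z8 -> Z5
The empty set is not sufficient: P1 (Z4 <- Z2 -> Z8 -> Z5) has no collider blocking it and no conditioned non-collider, so it is open.
Try {Z2, Z8}:
  P1: blocked at fork node Z2 ∈ conditioning set.
  P2: blocked at fork node Z2 ∈ conditioning set.
  P3: blocked at fork node Z2 ∈ conditioning set.
  P4: blocked at chain node Z8 ∈ conditioning set.
  P5: blocked at chain node Z8 ∈ conditioning set.
  P6: blocked at fork node Z8 ∈ conditioning set.
{Z2, Z8} contains no descendant of Z4 and blocks every backdoor path.
Every element of {Z2, Z8} is needed (dropping Z2 leaves P2 open; dropping Z8 leaves P6 open), so no proper subset is valid.
Among all size-2 subsets of the eligible variables, only {Z2, Z8} blocks every backdoor path, so it is the unique smallest valid adjustment set.

{Z2, Z8}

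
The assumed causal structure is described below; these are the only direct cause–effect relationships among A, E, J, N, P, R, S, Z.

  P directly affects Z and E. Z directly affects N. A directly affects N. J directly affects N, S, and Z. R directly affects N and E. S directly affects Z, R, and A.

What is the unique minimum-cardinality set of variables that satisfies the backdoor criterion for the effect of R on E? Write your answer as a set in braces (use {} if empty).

Variables eligible for adjustment (non-descendants of R, excluding R and E): {A, J, P, S, Z}.
Backdoor paths from R to E:
  P1: R <- S <- J -> Z <- P -> E
  P2: R <- S <- J -> N <- Z <- P -> E
  P3: R <- S -> Z <- P -> E
  P4: R <- S -> A -> N <- J -> Z <- P -> E
  P5: R <- S -> A -> N <- Z <- P -> E
Each backdoor path contains an unconditioned collider, so every path is already blocked with the empty conditioning set:
  P1: blocked at collider Z (neither it nor any descendant is in the conditioning set).
  P2: blocked at collider N (neither it nor any descendant is in the conditioning set).
  P3: blocked at collider Z (neither it nor any descendant is in the conditioning set).
  P4: blocked at collider N (neither it nor any descendant is in the conditioning set).
  P5: blocked at collider N (neither it nor any descendant is in the conditioning set).
The empty set is therefore the unique smallest valid set.

{}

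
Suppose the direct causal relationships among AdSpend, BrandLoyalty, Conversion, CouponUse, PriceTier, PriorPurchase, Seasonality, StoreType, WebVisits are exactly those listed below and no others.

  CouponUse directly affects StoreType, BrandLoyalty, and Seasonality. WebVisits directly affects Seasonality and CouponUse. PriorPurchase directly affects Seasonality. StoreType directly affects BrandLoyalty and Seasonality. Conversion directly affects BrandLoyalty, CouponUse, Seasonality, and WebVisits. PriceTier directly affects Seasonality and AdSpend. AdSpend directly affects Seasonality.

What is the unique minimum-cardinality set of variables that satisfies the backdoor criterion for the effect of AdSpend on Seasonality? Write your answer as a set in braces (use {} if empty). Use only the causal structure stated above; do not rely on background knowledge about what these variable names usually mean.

{PriceTier}

Variables eligible for adjustment (non-descendants of AdSpend, excluding AdSpend and Seasonality): {BrandLoyalty, Conversion, CouponUse, PriceTier, PriorPurchase, StoreType, WebVisits}.
Backdoor paths from AdSpend to Seasonality:
  P1: AdSpend <- PriceTier -> Seasonality
The empty set is not sufficient: P1 (AdSpend <- PriceTier -> Seasonality) has no collider blocking it and no conditioned non-collider, so it is open.
Try {PriceTier}:
  P1: blocked at fork node PriceTier ∈ conditioning set.
{PriceTier} contains no descendant of AdSpend and blocks every backdoor path.
No other singleton works — e.g. {Conversion} leaves P1 open — so {PriceTier} is the unique smallest valid adjustment set.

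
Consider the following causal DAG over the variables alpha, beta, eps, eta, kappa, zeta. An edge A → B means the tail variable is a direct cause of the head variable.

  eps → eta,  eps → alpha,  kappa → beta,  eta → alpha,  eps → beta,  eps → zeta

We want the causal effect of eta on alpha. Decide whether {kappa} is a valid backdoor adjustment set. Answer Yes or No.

No

Backdoor paths from eta to alpha (paths whose first edge points into eta):
  P1: eta <- eps -> alpha
Condition 1 (no descendant of eta in the set): holds — descendants of eta are {alpha}; none are in {kappa}.
Condition 2 (every backdoor path blocked by {kappa}):
  P1: open — no interior node is in the conditioning set.
{kappa} does not satisfy the backdoor criterion.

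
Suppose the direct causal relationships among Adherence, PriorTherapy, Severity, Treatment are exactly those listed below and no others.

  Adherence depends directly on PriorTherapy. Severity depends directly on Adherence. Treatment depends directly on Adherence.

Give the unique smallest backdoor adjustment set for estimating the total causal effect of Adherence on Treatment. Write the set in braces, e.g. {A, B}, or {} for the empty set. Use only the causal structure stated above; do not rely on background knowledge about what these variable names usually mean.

{}

Variables eligible for adjustment (non-descendants of Adherence, excluding Adherence and Treatment): {PriorTherapy}.
Backdoor paths from Adherence to Treatment:
  (none)
With no backdoor paths the empty set already satisfies the criterion, and it is trivially minimal.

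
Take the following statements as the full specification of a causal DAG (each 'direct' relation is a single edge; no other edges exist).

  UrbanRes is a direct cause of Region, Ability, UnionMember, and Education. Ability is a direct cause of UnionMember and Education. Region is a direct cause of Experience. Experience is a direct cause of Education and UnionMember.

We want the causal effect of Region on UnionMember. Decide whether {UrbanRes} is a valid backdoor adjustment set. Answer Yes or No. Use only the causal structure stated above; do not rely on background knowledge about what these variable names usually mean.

Backdoor paths from Region to UnionMember (paths whose first edge points into Region):
  P1: Region <- UrbanRes -> Ability -> UnionMember
  P2: Region <- UrbanRes -> Ability -> Education <- Experience -> UnionMember
  P3: Region <- UrbanRes -> UnionMember
  P4: Region <- UrbanRes -> Education <- Ability -> UnionMember
  P5: Region <- UrbanRes -> Education <- Experience -> UnionMember
Condition 1 (no descendant of Region in the set): holds — descendants of Region are {Education, Experience, UnionMember}; none are in {UrbanRes}.
Condition 2 (every backdoor path blocked by {UrbanRes}):
  P1: blocked at fork node UrbanRes ∈ conditioning set.
  P2: blocked at fork node UrbanRes ∈ conditioning set.
  P3: blocked at fork node UrbanRes ∈ conditioning set.
  P4: blocked at fork node UrbanRes ∈ conditioning set.
  P5: blocked at fork node UrbanRes ∈ conditioning set.
{UrbanRes} satisfies the backdoor criterion.

Yes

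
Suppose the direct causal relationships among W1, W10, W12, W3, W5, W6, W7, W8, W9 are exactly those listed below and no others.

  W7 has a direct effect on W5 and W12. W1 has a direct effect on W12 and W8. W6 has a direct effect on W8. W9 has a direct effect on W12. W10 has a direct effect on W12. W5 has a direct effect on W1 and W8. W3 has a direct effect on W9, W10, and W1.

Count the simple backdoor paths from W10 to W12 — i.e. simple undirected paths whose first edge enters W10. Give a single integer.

4

A backdoor path from W10 to W12 is any simple undirected path whose first edge points into W10 (i.e. leaves W10 via a parent).
Parents of W10: {W3}.
Enumerating:
  P1: W10 <- W3 -> W1 <- W5 <- W7 -> W12
  P2: W10 <- W3 -> W1 -> W12
  P3: W10 <- W3 -> W1 -> W8 <- W5 <- W7 -> W12
  P4: W10 <- W3 -> W9 -> W12
That exhausts the simple backdoor paths. Count: 4.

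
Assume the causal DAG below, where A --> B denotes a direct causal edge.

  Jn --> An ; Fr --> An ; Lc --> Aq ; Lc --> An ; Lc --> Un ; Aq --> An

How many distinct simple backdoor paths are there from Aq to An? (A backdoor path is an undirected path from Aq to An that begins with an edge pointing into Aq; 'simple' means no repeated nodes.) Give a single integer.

A backdoor path from Aq to An is any simple undirected path whose first edge points into Aq (i.e. leaves Aq via a parent).
Parents of Aq: {Lc}.
Enumerating:
  P1: Aq <- Lc -> An
That exhausts the simple backdoor paths. Count: 1.

1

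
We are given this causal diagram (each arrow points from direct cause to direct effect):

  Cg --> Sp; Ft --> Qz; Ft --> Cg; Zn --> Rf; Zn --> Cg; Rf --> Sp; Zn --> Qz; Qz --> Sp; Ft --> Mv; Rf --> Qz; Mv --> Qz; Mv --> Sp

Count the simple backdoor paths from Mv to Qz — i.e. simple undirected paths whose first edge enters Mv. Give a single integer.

A backdoor path from Mv to Qz is any simple undirected path whose first edge points into Mv (i.e. leaves Mv via a parent).
Parents of Mv: {Ft}.
Enumerating:
  P1: Mv <- Ft -> Cg <- Zn -> Rf -> Qz
  P2: Mv <- Ft -> Cg <- Zn -> Rf -> Sp <- Qz
  P3: Mv <- Ft -> Cg <- Zn -> Qz
  P4: Mv <- Ft -> Cg -> Sp <- Rf <- Zn -> Qz
  P5: Mv <- Ft -> Cg -> Sp <- Rf -> Qz
  P6: Mv <- Ft -> Cg -> Sp <- Qz
  P7: Mv <- Ft -> Qz
That exhausts the simple backdoor paths. Count: 7.

7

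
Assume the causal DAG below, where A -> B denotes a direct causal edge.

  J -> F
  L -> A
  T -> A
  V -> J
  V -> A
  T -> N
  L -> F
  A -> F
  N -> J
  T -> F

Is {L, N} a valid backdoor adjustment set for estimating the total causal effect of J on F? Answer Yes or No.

No

Backdoor paths from J to F (paths whose first edge points into J):
  P1: J <- N <- T -> A <- L -> F
  P2: J <- N <- T -> A -> F
  P3: J <- N <- T -> F
  P4: J <- V -> A <- T -> F
  P5: J <- V -> A <- L -> F
  P6: J <- V -> A -> F
Condition 1 (no descendant of J in the set): holds — descendants of J are {F}; none are in {L, N}.
Condition 2 (every backdoor path blocked by {L, N}):
  P1: blocked at chain node N ∈ conditioning set.
  P2: blocked at chain node N ∈ conditioning set.
  P3: blocked at chain node N ∈ conditioning set.
  P4: blocked at collider A (neither it nor any descendant is in the conditioning set).
  P5: blocked at collider A (neither it nor any descendant is in the conditioning set).
  P6: open — no interior node is in the conditioning set.
{L, N} does not satisfy the backdoor criterion.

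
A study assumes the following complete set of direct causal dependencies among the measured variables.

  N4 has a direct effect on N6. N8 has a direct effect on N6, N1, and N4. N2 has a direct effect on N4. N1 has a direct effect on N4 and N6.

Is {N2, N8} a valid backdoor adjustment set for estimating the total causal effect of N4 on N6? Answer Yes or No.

No

Backdoor paths from N4 to N6 (paths whose first edge points into N4):
  P1: N4 <- N8 -> N1 -> N6
  P2: N4 <- N8 -> N6
  P3: N4 <- N1 <- N8 -> N6
  P4: N4 <- N1 -> N6
Condition 1 (no descendant of N4 in the set): holds — descendants of N4 are {N6}; none are in {N2, N8}.
Condition 2 (every backdoor path blocked by {N2, N8}):
  P1: blocked at fork node N8 ∈ conditioning set.
  P2: blocked at fork node N8 ∈ conditioning set.
  P3: blocked at fork node N8 ∈ conditioning set.
  P4: open — no interior node is in the conditioning set.
{N2, N8} does not satisfy the backdoor criterion.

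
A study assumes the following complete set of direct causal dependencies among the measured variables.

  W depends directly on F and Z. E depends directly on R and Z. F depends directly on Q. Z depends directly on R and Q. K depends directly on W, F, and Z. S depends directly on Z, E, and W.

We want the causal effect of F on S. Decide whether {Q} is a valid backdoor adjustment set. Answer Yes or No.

Backdoor paths from F to S (paths whose first edge points into F):
  P1: F <- Q -> Z <- R -> E -> S
  P2: F <- Q -> Z -> E -> S
  P3: F <- Q -> Z -> W -> S
  P4: F <- Q -> Z -> K <- W -> S
  P5: F <- Q -> Z -> S
Condition 1 (no descendant of F in the set): holds — descendants of F are {K, S, W}; none are in {Q}.
Condition 2 (every backdoor path blocked by {Q}):
  P1: blocked at fork node Q ∈ conditioning set.
  P2: blocked at fork node Q ∈ conditioning set.
  P3: blocked at fork node Q ∈ conditioning set.
  P4: blocked at fork node Q ∈ conditioning set.
  P5: blocked at fork node Q ∈ conditioning set.
{Q} satisfies the backdoor criterion.

Yes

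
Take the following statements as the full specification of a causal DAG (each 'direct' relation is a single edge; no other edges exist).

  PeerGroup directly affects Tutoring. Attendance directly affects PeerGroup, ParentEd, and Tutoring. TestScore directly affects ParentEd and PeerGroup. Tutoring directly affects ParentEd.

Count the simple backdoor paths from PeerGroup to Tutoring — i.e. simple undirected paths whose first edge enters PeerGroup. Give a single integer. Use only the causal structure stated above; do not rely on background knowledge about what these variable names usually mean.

A backdoor path from PeerGroup to Tutoring is any simple undirected path whose first edge points into PeerGroup (i.e. leaves PeerGroup via a parent).
Parents of PeerGroup: {Attendance, TestScore}.
Enumerating:
  P1: PeerGroup <- TestScore -> ParentEd <- Attendance -> Tutoring
  P2: PeerGroup <- TestScore -> ParentEd <- Tutoring
  P3: PeerGroup <- Attendance -> Tutoring
  P4: PeerGroup <- Attendance -> ParentEd <- Tutoring
That exhausts the simple backdoor paths. Count: 4.

4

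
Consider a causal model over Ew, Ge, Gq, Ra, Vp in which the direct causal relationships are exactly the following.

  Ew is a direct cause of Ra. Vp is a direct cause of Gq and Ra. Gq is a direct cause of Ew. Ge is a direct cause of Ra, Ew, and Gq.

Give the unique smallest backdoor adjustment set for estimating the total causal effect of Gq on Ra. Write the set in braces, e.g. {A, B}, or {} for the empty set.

{Ge, Vp}

Variables eligible for adjustment (non-descendants of Gq, excluding Gq and Ra): {Ge, Vp}.
Backdoor paths from Gq to Ra:
  P1: Gq <- Vp -> Ra
  P2: Gq <- Ge -> Ew -> Ra
  P3: Gq <- Ge -> Ra
The empty set is not sufficient: P1 (Gq <- Vp -> Ra) has no collider blocking it and no conditioned non-collider, so it is open.
Try {Ge, Vp}:
  P1: blocked at fork node Vp ∈ conditioning set.
  P2: blocked at fork node Ge ∈ conditioning set.
  P3: blocked at fork node Ge ∈ conditioning set.
{Ge, Vp} contains no descendant of Gq and blocks every backdoor path.
Every element of {Ge, Vp} is needed (dropping Ge leaves P2 open; dropping Vp leaves P1 open), so no proper subset is valid.
Among all size-2 subsets of the eligible variables, only {Ge, Vp} blocks every backdoor path, so it is the unique smallest valid adjustment set.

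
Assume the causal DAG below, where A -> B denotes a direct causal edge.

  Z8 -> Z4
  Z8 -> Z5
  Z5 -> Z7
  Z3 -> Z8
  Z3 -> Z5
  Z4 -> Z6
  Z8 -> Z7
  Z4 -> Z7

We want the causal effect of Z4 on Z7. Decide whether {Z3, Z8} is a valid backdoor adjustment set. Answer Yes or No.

Yes

Backdoor paths from Z4 to Z7 (paths whose first edge points into Z4):
  P1: Z4 <- Z8 <- Z3 -> Z5 -> Z7
  P2: Z4 <- Z8 -> Z5 -> Z7
  P3: Z4 <- Z8 -> Z7
Condition 1 (no descendant of Z4 in the set): holds — descendants of Z4 are {Z6, Z7}; none are in {Z3, Z8}.
Condition 2 (every backdoor path blocked by {Z3, Z8}):
  P1: blocked at chain node Z8 ∈ conditioning set.
  P2: blocked at fork node Z8 ∈ conditioning set.
  P3: blocked at fork node Z8 ∈ conditioning set.
{Z3, Z8} satisfies the backdoor criterion.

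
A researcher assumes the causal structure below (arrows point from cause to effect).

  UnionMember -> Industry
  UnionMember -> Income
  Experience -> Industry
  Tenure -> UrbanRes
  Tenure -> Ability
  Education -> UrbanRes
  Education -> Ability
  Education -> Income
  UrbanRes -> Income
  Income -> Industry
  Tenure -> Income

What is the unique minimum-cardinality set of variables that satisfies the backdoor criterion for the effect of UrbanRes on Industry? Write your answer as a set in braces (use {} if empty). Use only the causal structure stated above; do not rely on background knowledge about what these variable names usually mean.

{Education, Tenure}

Variables eligible for adjustment (non-descendants of UrbanRes, excluding UrbanRes and Industry): {Ability, Education, Experience, Tenure, UnionMember}.
Backdoor paths from UrbanRes to Industry:
  P1: UrbanRes <- Education -> Income <- UnionMember -> Industry
  P2: UrbanRes <- Education -> Income -> Industry
  P3: UrbanRes <- Education -> Ability <- Tenure -> Income <- UnionMember -> Industry
  P4: UrbanRes <- Education -> Ability <- Tenure -> Income -> Industry
  P5: UrbanRes <- Tenure -> Income <- UnionMember -> Industry
  P6: UrbanRes <- Tenure -> Income -> Industry
  P7: UrbanRes <- Tenure -> Ability <- Education -> Income <- UnionMember -> Industry
  P8: UrbanRes <- Tenure -> Ability <- Education -> Income -> Industry
The empty set is not sufficient: P2 (UrbanRes <- Education -> Income -> Industry) has no collider blocking it and no conditioned non-collider, so it is open.
Try {Education, Tenure}:
  P1: blocked at fork node Education ∈ conditioning set.
  P2: blocked at fork node Education ∈ conditioning set.
  P3: blocked at fork node Education ∈ conditioning set.
  P4: blocked at fork node Education ∈ conditioning set.
  P5: blocked at fork node Tenure ∈ conditioning set.
  P6: blocked at fork node Tenure ∈ conditioning set.
  P7: blocked at fork node Tenure ∈ conditioning set.
  P8: blocked at fork node Tenure ∈ conditioning set.
{Education, Tenure} contains no descendant of UrbanRes and blocks every backdoor path.
Every element of {Education, Tenure} is needed (dropping Education leaves P2 open; dropping Tenure leaves P6 open), so no proper subset is valid.
Among all size-2 subsets of the eligible variables, only {Education, Tenure} blocks every backdoor path, so it is the unique smallest valid adjustment set.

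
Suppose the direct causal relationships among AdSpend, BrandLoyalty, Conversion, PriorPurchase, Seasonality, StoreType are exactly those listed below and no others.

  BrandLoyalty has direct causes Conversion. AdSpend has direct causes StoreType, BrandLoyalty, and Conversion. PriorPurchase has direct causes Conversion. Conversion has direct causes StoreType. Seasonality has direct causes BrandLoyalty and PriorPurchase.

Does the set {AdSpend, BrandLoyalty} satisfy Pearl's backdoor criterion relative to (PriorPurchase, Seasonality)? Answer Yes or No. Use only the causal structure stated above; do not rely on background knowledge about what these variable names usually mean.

Yes

Backdoor paths from PriorPurchase to Seasonality (paths whose first edge points into PriorPurchase):
  P1: PriorPurchase <- Conversion <- StoreType -> AdSpend <- BrandLoyalty -> Seasonality
  P2: PriorPurchase <- Conversion -> BrandLoyalty -> Seasonality
  P3: PriorPurchase <- Conversion -> AdSpend <- BrandLoyalty -> Seasonality
Condition 1 (no descendant of PriorPurchase in the set): holds — descendants of PriorPurchase are {Seasonality}; none are in {AdSpend, BrandLoyalty}.
Condition 2 (every backdoor path blocked by {AdSpend, BrandLoyalty}):
  P1: blocked at fork node BrandLoyalty ∈ conditioning set.
  P2: blocked at chain node BrandLoyalty ∈ conditioning set.
  P3: blocked at fork node BrandLoyalty ∈ conditioning set.
{AdSpend, BrandLoyalty} satisfies the backdoor criterion.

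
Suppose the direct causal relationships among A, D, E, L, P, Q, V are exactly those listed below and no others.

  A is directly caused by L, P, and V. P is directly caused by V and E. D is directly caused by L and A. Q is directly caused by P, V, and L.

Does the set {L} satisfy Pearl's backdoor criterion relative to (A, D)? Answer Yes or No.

Backdoor paths from A to D (paths whose first edge points into A):
  P1: A <- V -> P -> Q <- L -> D
  P2: A <- V -> Q <- L -> D
  P3: A <- P <- V -> Q <- L -> D
  P4: A <- P -> Q <- L -> D
  P5: A <- L -> D
Condition 1 (no descendant of A in the set): holds — descendants of A are {D}; none are in {L}.
Condition 2 (every backdoor path blocked by {L}):
  P1: blocked at collider Q (neither it nor any descendant is in the conditioning set).
  P2: blocked at collider Q (neither it nor any descendant is in the conditioning set).
  P3: blocked at collider Q (neither it nor any descendant is in the conditioning set).
  P4: blocked at collider Q (neither it nor any descendant is in the conditioning set).
  P5: blocked at fork node L ∈ conditioning set.
{L} satisfies the backdoor criterion.

Yes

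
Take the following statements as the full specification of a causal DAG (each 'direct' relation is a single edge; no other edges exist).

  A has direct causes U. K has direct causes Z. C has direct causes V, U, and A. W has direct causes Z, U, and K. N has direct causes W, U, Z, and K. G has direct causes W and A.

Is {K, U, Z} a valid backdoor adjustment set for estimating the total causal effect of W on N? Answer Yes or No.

Backdoor paths from W to N (paths whose first edge points into W):
  P1: W <- Z -> K -> N
  P2: W <- Z -> N
  P3: W <- U -> N
  P4: W <- K <- Z -> N
  P5: W <- K -> N
Condition 1 (no descendant of W in the set): holds — descendants of W are {G, N}; none are in {K, U, Z}.
Condition 2 (every backdoor path blocked by {K, U, Z}):
  P1: blocked at fork node Z ∈ conditioning set.
  P2: blocked at fork node Z ∈ conditioning set.
  P3: blocked at fork node U ∈ conditioning set.
  P4: blocked at chain node K ∈ conditioning set.
  P5: blocked at fork node K ∈ conditioning set.
{K, U, Z} satisfies the backdoor criterion.

Yes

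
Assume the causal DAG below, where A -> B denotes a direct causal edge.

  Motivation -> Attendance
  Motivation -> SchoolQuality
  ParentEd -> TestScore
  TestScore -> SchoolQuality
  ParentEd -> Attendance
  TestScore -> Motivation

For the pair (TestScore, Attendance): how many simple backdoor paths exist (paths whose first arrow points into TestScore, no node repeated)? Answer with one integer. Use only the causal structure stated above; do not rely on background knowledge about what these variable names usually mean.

1

A backdoor path from TestScore to Attendance is any simple undirected path whose first edge points into TestScore (i.e. leaves TestScore via a parent).
Parents of TestScore: {ParentEd}.
Enumerating:
  P1: TestScore <- ParentEd -> Attendance
That exhausts the simple backdoor paths. Count: 1.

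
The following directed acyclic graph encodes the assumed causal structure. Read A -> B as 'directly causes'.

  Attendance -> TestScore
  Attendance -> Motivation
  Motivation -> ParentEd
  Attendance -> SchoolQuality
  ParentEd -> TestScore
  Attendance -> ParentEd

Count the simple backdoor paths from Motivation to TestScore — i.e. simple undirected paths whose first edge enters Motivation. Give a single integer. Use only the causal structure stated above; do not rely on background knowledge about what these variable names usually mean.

2

A backdoor path from Motivation to TestScore is any simple undirected path whose first edge points into Motivation (i.e. leaves Motivation via a parent).
Parents of Motivation: {Attendance}.
Enumerating:
  P1: Motivation <- Attendance -> ParentEd -> TestScore
  P2: Motivation <- Attendance -> TestScore
That exhausts the simple backdoor paths. Count: 2.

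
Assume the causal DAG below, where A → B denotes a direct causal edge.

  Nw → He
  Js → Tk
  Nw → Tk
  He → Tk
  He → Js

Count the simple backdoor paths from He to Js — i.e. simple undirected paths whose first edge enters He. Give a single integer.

1

A backdoor path from He to Js is any simple undirected path whose first edge points into He (i.e. leaves He via a parent).
Parents of He: {Nw}.
Enumerating:
  P1: He <- Nw -> Tk <- Js
That exhausts the simple backdoor paths. Count: 1.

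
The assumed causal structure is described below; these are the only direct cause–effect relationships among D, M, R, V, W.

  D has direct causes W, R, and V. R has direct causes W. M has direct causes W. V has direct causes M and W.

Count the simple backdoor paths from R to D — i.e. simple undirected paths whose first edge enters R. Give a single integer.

3

A backdoor path from R to D is any simple undirected path whose first edge points into R (i.e. leaves R via a parent).
Parents of R: {W}.
Enumerating:
  P1: R <- W -> M -> V -> D
  P2: R <- W -> V -> D
  P3: R <- W -> D
That exhausts the simple backdoor paths. Count: 3.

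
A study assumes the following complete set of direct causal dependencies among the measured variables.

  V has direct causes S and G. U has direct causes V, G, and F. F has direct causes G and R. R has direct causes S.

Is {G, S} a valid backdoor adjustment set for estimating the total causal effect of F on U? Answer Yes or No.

Backdoor paths from F to U (paths whose first edge points into F):
  P1: F <- G -> V -> U
  P2: F <- G -> U
  P3: F <- R <- S -> V <- G -> U
  P4: F <- R <- S -> V -> U
Condition 1 (no descendant of F in the set): holds — descendants of F are {U}; none are in {G, S}.
Condition 2 (every backdoor path blocked by {G, S}):
  P1: blocked at fork node G ∈ conditioning set.
  P2: blocked at fork node G ∈ conditioning set.
  P3: blocked at fork node S ∈ conditioning set.
  P4: blocked at fork node S ∈ conditioning set.
{G, S} satisfies the backdoor criterion.

Yes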